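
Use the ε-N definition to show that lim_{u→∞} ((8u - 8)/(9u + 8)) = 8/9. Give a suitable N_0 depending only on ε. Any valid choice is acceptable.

N_0 = (136/81)/ε

Fix ε > 0. We seek N_0 > 0 such that u > N_0 implies |(8u - 8)/(9u + 8) − (8/9)| < ε.
(8u - 8)/(9u + 8) − (8/9) = (9(8u - 8) − 8(9u + 8)) / (9(9u + 8)) = -136/(9(9u + 8)).
For u > 0 we have 9u + 8 > 9u, so |(8u - 8)/(9u + 8) − (8/9)| = 136/(9(9u + 8)) < 136/(9·9u) = (136/81)/u.
Thus |(8u - 8)/(9u + 8) − (8/9)| < ε whenever u > (136/81)/ε.
Take N_0 = (136/81)/ε. If u > N_0 then |(8u - 8)/(9u + 8) − (8/9)| < (136/81)/u < ε.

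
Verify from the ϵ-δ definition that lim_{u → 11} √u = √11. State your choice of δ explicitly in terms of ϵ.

Fix ϵ > 0. We want δ > 0 such that 0 < |u − 11| < δ implies |√u − √11| < ϵ.
Rationalise: √u − √11 = (u − 11)/(√u + √11), so |√u − √11| = |u − 11|/(√u + √11).
Restrict δ ≤ 11 so that |u − 11| < 11 forces u > 0, and then √u + √11 > √11.
Hence |√u − √11| < |u − 11|/√11, which is < ϵ once |u − 11| < √11·ϵ.
Take δ = min(11, √11·ϵ). If 0 < |u − 11| < δ then u > 0 and |√u − √11| < |u − 11|/√11 < ϵ.

δ = min(11, √11·ϵ)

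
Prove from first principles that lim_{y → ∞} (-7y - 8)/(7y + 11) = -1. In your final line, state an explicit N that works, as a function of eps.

N = (3/7)/eps

Fix eps > 0. We seek N > 0 such that y > N implies |(-7y - 8)/(7y + 11) + 1| < eps.
(-7y - 8)/(7y + 11) + 1 = (7(-7y - 8) − (-7)(7y + 11)) / (7(7y + 11)) = 21/(7(7y + 11)).
For y > 0 we have 7y + 11 > 7y, so |(-7y - 8)/(7y + 11) + 1| = 21/(7(7y + 11)) < 21/(7·7y) = (3/7)/y.
Thus |(-7y - 8)/(7y + 11) + 1| < eps whenever y > (3/7)/eps.
Take N = (3/7)/eps. If y > N then |(-7y - 8)/(7y + 11) + 1| < (3/7)/y < eps.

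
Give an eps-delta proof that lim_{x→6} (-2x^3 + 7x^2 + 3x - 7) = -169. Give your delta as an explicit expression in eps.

Let eps > 0 be given. We want delta > 0 such that 0 < |x − 6| < delta implies |(-2x^3 + 7x^2 + 3x - 7) + 169| < eps.
(-2x^3 + 7x^2 + 3x - 7) + 169 = -2x^3 + 7x^2 + 3x + 162 = (x − 6)(-2x^2 - 5x - 27).
So |(-2x^3 + 7x^2 + 3x - 7) + 169| = |x − 6|·|-2x^2 - 5x - 27|.
Assume first that |x − 6| < 1, so |x| < 7. Then |-2x^2 - 5x - 27| ≤ 2·7^2 + 5·7 + 27 = 160.
Hence |(-2x^3 + 7x^2 + 3x - 7) + 169| ≤ 160|x − 6| < eps provided |x − 6| < eps/160.
Choosing delta = min(1, eps/160) ensures both conditions, hence |(-2x^3 + 7x^2 + 3x - 7) + 169| < eps.

delta = min(1, eps/160)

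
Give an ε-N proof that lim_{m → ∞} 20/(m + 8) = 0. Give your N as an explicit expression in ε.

Fix ε > 0. For m ≥ 1, |20/(m + 8) − 0| = 20/(m + 8) ≤ 20/m.
We need 20/m < ε, i.e. m > 20/ε.
Take N = 20/ε. If m > N then |20/(m + 8)| ≤ 20/m < ε.

N = 20/ε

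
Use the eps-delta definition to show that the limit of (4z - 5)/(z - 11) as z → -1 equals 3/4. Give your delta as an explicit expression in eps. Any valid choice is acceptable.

Let eps > 0 be given. We want delta > 0 with 0 < |z + 1| < delta ⇒ |(4z - 5)/(z - 11) − (3/4)| < eps.
Combining over a common denominator, (4z - 5)/(z - 11) − (3/4) = [(4z - 5)·(-12) − (-9)·(z - 11)] / [(-12)·(z - 11)] = -39(z + 1) / ((-12)(z - 11)).
So |(4z - 5)/(z - 11) − (3/4)| = 39|z + 1| / (12·|z − 11|).
Restrict delta ≤ 6. Then |z + 1| < 6 gives |z − 11| = |(z + 1) + (-12)| ≥ 12 − 6 = 6.
Hence |(4z - 5)/(z - 11) − (3/4)| < 39|z + 1|/(12·6) = (13/24)|z + 1|, which is < eps once |z + 1| < (24/13)eps.
Take delta = min(6, (24/13)eps). Then 0 < |z + 1| < delta forces both bounds, so |(4z - 5)/(z - 11) − (3/4)| < eps.

delta = min(6, (24/13)eps)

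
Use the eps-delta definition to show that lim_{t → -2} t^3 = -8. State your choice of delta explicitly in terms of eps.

Let eps > 0. We seek delta > 0 with 0 < |t + 2| < delta ⇒ |t^3 + 8| < eps.
Factor: t^3 + 8 = (t + 2)(t^2 - 2t + 4), so |t^3 + 8| = |t + 2|·|t^2 - 2t + 4|.
Impose delta ≤ 2 so that |t| < 4; then |t^2 - 2t + 4| ≤ 28.
Hence |t^3 + 8| ≤ 28|t + 2|, which is < eps once |t + 2| < eps/28.
Take delta = min(2, eps/28). If 0 < |t + 2| < delta then both bounds hold and |t^3 + 8| ≤ 28|t + 2| < 28·(eps/28) = eps.

delta = min(2, eps/28)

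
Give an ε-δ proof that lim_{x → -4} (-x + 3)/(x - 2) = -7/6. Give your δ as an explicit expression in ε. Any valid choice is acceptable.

Fix ε > 0. We want δ > 0 with 0 < |x + 4| < δ ⇒ |(-x + 3)/(x - 2) + 7/6| < ε.
Combining over a common denominator, (-x + 3)/(x - 2) + 7/6 = [(-x + 3)·(-6) − 7·(x - 2)] / [(-6)·(x - 2)] = -1(x + 4) / ((-6)(x - 2)).
So |(-x + 3)/(x - 2) + 7/6| = |x + 4| / (6·|x − 2|).
Restrict δ ≤ 3. Then |x + 4| < 3 gives |x − 2| = |(x + 4) + (-6)| ≥ 6 − 3 = 3.
Hence |(-x + 3)/(x - 2) + 7/6| < |x + 4|/(6·3) = (1/18)|x + 4|, which is < ε once |x + 4| < 18ε.
Take δ = min(3, 18ε). Then 0 < |x + 4| < δ forces both bounds, so |(-x + 3)/(x - 2) + 7/6| < ε.

δ = min(3, 18ε)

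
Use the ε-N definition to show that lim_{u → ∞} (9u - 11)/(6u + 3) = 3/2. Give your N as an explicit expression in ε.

Let ε > 0 be given. We seek N > 0 such that u > N implies |(9u - 11)/(6u + 3) − (3/2)| < ε.
(9u - 11)/(6u + 3) − (3/2) = (6(9u - 11) − 9(6u + 3)) / (6(6u + 3)) = -93/(6(6u + 3)).
For u > 0 we have 6u + 3 > 6u, so |(9u - 11)/(6u + 3) − (3/2)| = 93/(6(6u + 3)) < 93/(6·6u) = (31/12)/u.
Thus |(9u - 11)/(6u + 3) − (3/2)| < ε whenever u > (31/12)/ε.
Take N = (31/12)/ε. If u > N then |(9u - 11)/(6u + 3) − (3/2)| < (31/12)/u < ε.

N = (31/12)/ε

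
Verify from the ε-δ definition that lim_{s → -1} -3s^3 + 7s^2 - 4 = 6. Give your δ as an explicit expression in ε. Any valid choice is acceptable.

Suppose ε > 0. We want δ > 0 such that 0 < |s + 1| < δ implies |(-3s^3 + 7s^2 - 4) − 6| < ε.
(-3s^3 + 7s^2 - 4) − 6 = -3s^3 + 7s^2 - 10 = (s + 1)(-3s^2 + 10s - 10).
So |(-3s^3 + 7s^2 - 4) − 6| = |s + 1|·|-3s^2 + 10s - 10|.
Assume first that |s + 1| < 1, so |s| < 2. Then |-3s^2 + 10s - 10| ≤ 3·2^2 + 10·2 + 10 = 42.
Hence |(-3s^3 + 7s^2 - 4) − 6| ≤ 42|s + 1| < ε provided |s + 1| < ε/42.
Take δ = min(1, ε/42). Then 0 < |s + 1| < δ gives both |s + 1| < 1 and |s + 1| < ε/42, so |(-3s^3 + 7s^2 - 4) − 6| < ε.

δ = min(1, ε/42)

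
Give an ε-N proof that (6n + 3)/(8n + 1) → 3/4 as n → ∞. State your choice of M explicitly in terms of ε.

M = (9/32)/ε

Let ε > 0 be given. For n ≥ 1, |(6n + 3)/(8n + 1) − (3/4)| = |18|/(8(8n + 1)) = 18/(8(8n + 1)).
Since 8n + 1 ≥ 8n for n ≥ 1, this is ≤ 18/(8·8n) = (9/32)/n.
So |(6n + 3)/(8n + 1) − (3/4)| < ε whenever n > (9/32)/ε.
Take M = (9/32)/ε. If n > M then |(6n + 3)/(8n + 1) − (3/4)| ≤ (9/32)/n < ε.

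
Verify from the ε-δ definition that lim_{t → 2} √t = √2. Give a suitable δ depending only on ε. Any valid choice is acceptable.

Let ε > 0 be given. We want δ > 0 such that 0 < |t − 2| < δ implies |√t − √2| < ε.
Multiplying by the conjugate, |√t − √2| = |t − 2|/(√t + √2).
Restrict δ ≤ 2 so that |t − 2| < 2 forces t > 0, and then √t + √2 > √2.
Hence |√t − √2| < |t − 2|/√2, which is < ε once |t − 2| < √2·ε.
Take δ = min(2, √2·ε). If 0 < |t − 2| < δ then t > 0 and |√t − √2| < |t − 2|/√2 < ε.

δ = min(2, √2·ε)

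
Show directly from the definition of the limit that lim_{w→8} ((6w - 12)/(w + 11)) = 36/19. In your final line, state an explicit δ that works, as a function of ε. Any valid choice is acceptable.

Let ε > 0 be given. We want δ > 0 with 0 < |w − 8| < δ ⇒ |(6w - 12)/(w + 11) − (36/19)| < ε.
Combining over a common denominator, (6w - 12)/(w + 11) − (36/19) = [(6w - 12)·19 − 36·(w + 11)] / [19·(w + 11)] = 78(w − 8) / (19(w + 11)).
So |(6w - 12)/(w + 11) − (36/19)| = 78|w − 8| / (19·|w + 11|).
Restrict δ ≤ 19/2. Then |w − 8| < 19/2 gives |w + 11| = |(w − 8) + 19| ≥ 19 − 19/2 = 19/2.
Hence |(6w - 12)/(w + 11) − (36/19)| < 78|w − 8|/(19·(19/2)) = (156/361)|w − 8|, which is < ε once |w − 8| < (361/156)ε.
Take δ = min(19/2, (361/156)ε). Then 0 < |w − 8| < δ forces both bounds, so |(6w - 12)/(w + 11) − (36/19)| < ε.

δ = min(19/2, (361/156)ε)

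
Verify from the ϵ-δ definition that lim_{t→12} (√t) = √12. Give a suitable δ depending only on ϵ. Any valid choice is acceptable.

Fix ϵ > 0. We want δ > 0 such that 0 < |t − 12| < δ implies |√t − √12| < ϵ.
Multiplying by the conjugate, |√t − √12| = |t − 12|/(√t + √12).
Restrict δ ≤ 12 so that |t − 12| < 12 forces t > 0, and then √t + √12 > √12.
Hence |√t − √12| < |t − 12|/√12, which is < ϵ once |t − 12| < √12·ϵ.
Take δ = min(12, √12·ϵ). If 0 < |t − 12| < δ then t > 0 and |√t − √12| < |t − 12|/√12 < ϵ.

δ = min(12, √12·ϵ)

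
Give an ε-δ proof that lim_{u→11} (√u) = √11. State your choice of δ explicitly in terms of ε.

δ = min(11, √11·ε)

Let ε > 0. We want δ > 0 such that 0 < |u − 11| < δ implies |√u − √11| < ε.
Rationalise: √u − √11 = (u − 11)/(√u + √11), so |√u − √11| = |u − 11|/(√u + √11).
Restrict δ ≤ 11 so that |u − 11| < 11 forces u > 0, and then √u + √11 > √11.
Hence |√u − √11| < |u − 11|/√11, which is < ε once |u − 11| < √11·ε.
Take δ = min(11, √11·ε). If 0 < |u − 11| < δ then u > 0 and |√u − √11| < |u − 11|/√11 < ε.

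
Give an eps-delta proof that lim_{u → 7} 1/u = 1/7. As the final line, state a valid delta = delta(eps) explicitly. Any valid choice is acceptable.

delta = min(7/2, (49/2)eps)

Fix eps > 0. We seek delta > 0 such that 0 < |u − 7| < delta implies |1/u − (1/7)| < eps.
|1/u − (1/7)| = |7 − u|/(7·|u|) = |u − 7|/(7|u|).
Restrict delta ≤ 7/2. Then |u − 7| < 7/2 gives |u| > 7/2, so 7|u| > 49/2.
Then |1/u − (1/7)| < |u − 7|/(49/2), which is < eps when |u − 7| < (49/2)eps.
Take delta = min(7/2, (49/2)eps). Then 0 < |u − 7| < delta gives both |u − 7| < 7/2 and |u − 7| < (49/2)eps, so |1/u − (1/7)| < eps.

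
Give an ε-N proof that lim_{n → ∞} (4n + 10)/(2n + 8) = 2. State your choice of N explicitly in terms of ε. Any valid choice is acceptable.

Let ε > 0. For n ≥ 1, |(4n + 10)/(2n + 8) − 2| = |-12|/(2(2n + 8)) = 12/(2(2n + 8)).
Since 2n + 8 ≥ 2n for n ≥ 1, this is ≤ 12/(2·2n) = 3/n.
So |(4n + 10)/(2n + 8) − 2| < ε whenever n > 3/ε.
Take N = 3/ε. If n > N then |(4n + 10)/(2n + 8) − 2| ≤ 3/n < ε.

N = 3/ε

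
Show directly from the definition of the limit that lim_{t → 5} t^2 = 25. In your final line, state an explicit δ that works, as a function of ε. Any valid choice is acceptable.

δ = min(1, ε/11)

Let ε > 0. We seek δ > 0 with 0 < |t − 5| < δ ⇒ |t^2 − 25| < ε.
Factor: t^2 − 25 = (t − 5)(t + 5), so |t^2 − 25| = |t − 5|·|t + 5|.
Impose δ ≤ 1 so that |t| < 6; then |t + 5| ≤ 11.
Hence |t^2 − 25| ≤ 11|t − 5|, which is < ε once |t − 5| < ε/11.
Take δ = min(1, ε/11). If 0 < |t − 5| < δ then both bounds hold and |t^2 − 25| ≤ 11|t − 5| < 11·(ε/11) = ε.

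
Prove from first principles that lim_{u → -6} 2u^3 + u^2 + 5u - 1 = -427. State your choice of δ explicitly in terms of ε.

δ = min(1, ε/246)

Let ε > 0 be given. We want δ > 0 such that 0 < |u + 6| < δ implies |(2u^3 + u^2 + 5u - 1) + 427| < ε.
(2u^3 + u^2 + 5u - 1) + 427 = 2u^3 + u^2 + 5u + 426 = (u + 6)(2u^2 - 11u + 71).
So |(2u^3 + u^2 + 5u - 1) + 427| = |u + 6|·|2u^2 - 11u + 71|.
Require δ ≤ 1. Then |u + 6| < 1 gives |u| < 7, and by the triangle inequality |2u^2 - 11u + 71| ≤ 2·7^2 + 11·7 + 71 = 246.
Hence |(2u^3 + u^2 + 5u - 1) + 427| ≤ 246|u + 6| < ε provided |u + 6| < ε/246.
Take δ = min(1, ε/246). Then 0 < |u + 6| < δ gives both |u + 6| < 1 and |u + 6| < ε/246, so |(2u^3 + u^2 + 5u - 1) + 427| < ε.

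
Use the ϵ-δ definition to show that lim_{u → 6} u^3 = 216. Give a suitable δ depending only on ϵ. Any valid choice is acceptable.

Let ϵ > 0. We seek δ > 0 with 0 < |u − 6| < δ ⇒ |u^3 − 216| < ϵ.
Factor: u^3 − 216 = (u − 6)(u^2 + 6u + 36), so |u^3 − 216| = |u − 6|·|u^2 + 6u + 36|.
Impose δ ≤ 2 so that |u| < 8; then |u^2 + 6u + 36| ≤ 148.
Hence |u^3 − 216| ≤ 148|u − 6|, which is < ϵ once |u − 6| < ϵ/148.
Take δ = min(2, ϵ/148). If 0 < |u − 6| < δ then both bounds hold and |u^3 − 216| ≤ 148|u − 6| < 148·(ϵ/148) = ϵ.

δ = min(2, ϵ/148)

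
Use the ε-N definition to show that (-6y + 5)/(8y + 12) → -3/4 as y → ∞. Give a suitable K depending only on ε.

Fix ε > 0. We seek K > 0 such that y > K implies |(-6y + 5)/(8y + 12) + 3/4| < ε.
(-6y + 5)/(8y + 12) + 3/4 = (8(-6y + 5) − (-6)(8y + 12)) / (8(8y + 12)) = 112/(8(8y + 12)).
For y > 0 we have 8y + 12 > 8y, so |(-6y + 5)/(8y + 12) + 3/4| = 112/(8(8y + 12)) < 112/(8·8y) = (7/4)/y.
Thus |(-6y + 5)/(8y + 12) + 3/4| < ε whenever y > (7/4)/ε.
Take K = (7/4)/ε. If y > K then |(-6y + 5)/(8y + 12) + 3/4| < (7/4)/y < ε.

K = (7/4)/ε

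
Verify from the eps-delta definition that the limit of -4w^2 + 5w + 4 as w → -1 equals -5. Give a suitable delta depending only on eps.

Let eps > 0. We want delta > 0 such that 0 < |w + 1| < delta implies |(-4w^2 + 5w + 4) + 5| < eps.
(-4w^2 + 5w + 4) + 5 = -4w^2 + 5w + 9 = (w + 1)(-4w + 9).
So |(-4w^2 + 5w + 4) + 5| = |w + 1|·|-4w + 9|.
Require delta ≤ 2. Then |w + 1| < 2 gives |w| < 3, and by the triangle inequality |-4w + 9| ≤ 4·3 + 9 = 21.
Hence |(-4w^2 + 5w + 4) + 5| ≤ 21|w + 1| < eps provided |w + 1| < eps/21.
Choosing delta = min(2, eps/21) ensures both conditions, hence |(-4w^2 + 5w + 4) + 5| < eps.

delta = min(2, eps/21)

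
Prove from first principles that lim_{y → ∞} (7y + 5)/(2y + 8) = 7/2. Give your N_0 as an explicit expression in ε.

Let ε > 0. We seek N_0 > 0 such that y > N_0 implies |(7y + 5)/(2y + 8) − (7/2)| < ε.
(7y + 5)/(2y + 8) − (7/2) = (2(7y + 5) − 7(2y + 8)) / (2(2y + 8)) = -46/(2(2y + 8)).
For y > 0 we have 2y + 8 > 2y, so |(7y + 5)/(2y + 8) − (7/2)| = 46/(2(2y + 8)) < 46/(2·2y) = (23/2)/y.
Thus |(7y + 5)/(2y + 8) − (7/2)| < ε whenever y > (23/2)/ε.
Take N_0 = (23/2)/ε. If y > N_0 then |(7y + 5)/(2y + 8) − (7/2)| < (23/2)/y < ε.

N_0 = (23/2)/ε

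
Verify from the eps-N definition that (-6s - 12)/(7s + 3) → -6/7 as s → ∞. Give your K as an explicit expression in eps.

Fix eps > 0. We seek K > 0 such that s > K implies |(-6s - 12)/(7s + 3) + 6/7| < eps.
(-6s - 12)/(7s + 3) + 6/7 = (7(-6s - 12) − (-6)(7s + 3)) / (7(7s + 3)) = -66/(7(7s + 3)).
For s > 0 we have 7s + 3 > 7s, so |(-6s - 12)/(7s + 3) + 6/7| = 66/(7(7s + 3)) < 66/(7·7s) = (66/49)/s.
Thus |(-6s - 12)/(7s + 3) + 6/7| < eps whenever s > (66/49)/eps.
Take K = (66/49)/eps. If s > K then |(-6s - 12)/(7s + 3) + 6/7| < (66/49)/s < eps.

K = (66/49)/eps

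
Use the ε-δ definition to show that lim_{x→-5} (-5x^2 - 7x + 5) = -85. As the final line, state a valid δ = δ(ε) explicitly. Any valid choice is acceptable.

δ = min(1, ε/48)

Suppose ε > 0. We want δ > 0 such that 0 < |x + 5| < δ implies |(-5x^2 - 7x + 5) + 85| < ε.
(-5x^2 - 7x + 5) + 85 = -5x^2 - 7x + 90 = (x + 5)(-5x + 18).
So |(-5x^2 - 7x + 5) + 85| = |x + 5|·|-5x + 18|.
Assume first that |x + 5| < 1, so |x| < 6. Then |-5x + 18| ≤ 5·6 + 18 = 48.
Hence |(-5x^2 - 7x + 5) + 85| ≤ 48|x + 5| < ε provided |x + 5| < ε/48.
Take δ = min(1, ε/48). Then 0 < |x + 5| < δ gives both |x + 5| < 1 and |x + 5| < ε/48, so |(-5x^2 - 7x + 5) + 85| < ε.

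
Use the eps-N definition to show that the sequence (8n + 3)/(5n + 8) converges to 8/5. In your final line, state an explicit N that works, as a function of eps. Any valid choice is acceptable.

N = (49/25)/eps

Let eps > 0. For n ≥ 1, |(8n + 3)/(5n + 8) − (8/5)| = |-49|/(5(5n + 8)) = 49/(5(5n + 8)).
Since 5n + 8 ≥ 5n for n ≥ 1, this is ≤ 49/(5·5n) = (49/25)/n.
So |(8n + 3)/(5n + 8) − (8/5)| < eps whenever n > (49/25)/eps.
Take N = (49/25)/eps. If n > N then |(8n + 3)/(5n + 8) − (8/5)| ≤ (49/25)/n < eps.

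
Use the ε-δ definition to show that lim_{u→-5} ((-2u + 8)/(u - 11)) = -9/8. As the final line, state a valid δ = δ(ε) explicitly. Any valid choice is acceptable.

Let ε > 0 be given. We want δ > 0 with 0 < |u + 5| < δ ⇒ |(-2u + 8)/(u - 11) + 9/8| < ε.
Combining over a common denominator, (-2u + 8)/(u - 11) + 9/8 = [(-2u + 8)·(-16) − 18·(u - 11)] / [(-16)·(u - 11)] = 14(u + 5) / ((-16)(u - 11)).
So |(-2u + 8)/(u - 11) + 9/8| = 14|u + 5| / (16·|u − 11|).
Require δ ≤ 8, so |u − 11| ≥ |-16| − |u + 5| > 16 − 8 = 8.
Hence |(-2u + 8)/(u - 11) + 9/8| < 14|u + 5|/(16·8) = (7/64)|u + 5|, which is < ε once |u + 5| < (64/7)ε.
Take δ = min(8, (64/7)ε). Then 0 < |u + 5| < δ forces both bounds, so |(-2u + 8)/(u - 11) + 9/8| < ε.

δ = min(8, (64/7)ε)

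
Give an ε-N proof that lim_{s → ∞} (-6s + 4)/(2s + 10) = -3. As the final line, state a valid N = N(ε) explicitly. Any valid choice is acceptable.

N = 17/ε

Fix ε > 0. We seek N > 0 such that s > N implies |(-6s + 4)/(2s + 10) + 3| < ε.
(-6s + 4)/(2s + 10) + 3 = (2(-6s + 4) − (-6)(2s + 10)) / (2(2s + 10)) = 68/(2(2s + 10)).
For s > 0 we have 2s + 10 > 2s, so |(-6s + 4)/(2s + 10) + 3| = 68/(2(2s + 10)) < 68/(2·2s) = 17/s.
Thus |(-6s + 4)/(2s + 10) + 3| < ε whenever s > 17/ε.
Take N = 17/ε. If s > N then |(-6s + 4)/(2s + 10) + 3| < 17/s < ε.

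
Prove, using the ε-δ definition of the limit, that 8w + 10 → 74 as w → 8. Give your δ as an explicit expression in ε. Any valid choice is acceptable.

Let ε > 0. We need δ > 0 so that 0 < |w − 8| < δ implies |(8w + 10) − 74| < ε.
Since (8w + 10) − 74 = 8(w − 8), we have |(8w + 10) − 74| = 8|w − 8|.
Thus it suffices that |w − 8| < ε/8.
Take δ = ε/8. If 0 < |w − 8| < δ then |(8w + 10) − 74| = 8|w − 8| < 8·(ε/8) = ε.

δ = ε/8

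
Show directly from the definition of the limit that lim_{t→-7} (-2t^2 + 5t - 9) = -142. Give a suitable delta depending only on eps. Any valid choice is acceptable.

Fix eps > 0. We want delta > 0 such that 0 < |t + 7| < delta implies |(-2t^2 + 5t - 9) + 142| < eps.
(-2t^2 + 5t - 9) + 142 = -2t^2 + 5t + 133 = (t + 7)(-2t + 19).
So |(-2t^2 + 5t - 9) + 142| = |t + 7|·|-2t + 19|.
Assume first that |t + 7| < 2, so |t| < 9. Then |-2t + 19| ≤ 2·9 + 19 = 37.
Hence |(-2t^2 + 5t - 9) + 142| ≤ 37|t + 7| < eps provided |t + 7| < eps/37.
Take delta = min(2, eps/37). Then 0 < |t + 7| < delta gives both |t + 7| < 2 and |t + 7| < eps/37, so |(-2t^2 + 5t - 9) + 142| < eps.

delta = min(2, eps/37)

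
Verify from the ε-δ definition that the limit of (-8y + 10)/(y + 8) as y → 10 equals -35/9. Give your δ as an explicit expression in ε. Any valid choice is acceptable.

Let ε > 0 be given. We want δ > 0 with 0 < |y − 10| < δ ⇒ |(-8y + 10)/(y + 8) + 35/9| < ε.
Combining over a common denominator, (-8y + 10)/(y + 8) + 35/9 = [(-8y + 10)·18 − (-70)·(y + 8)] / [18·(y + 8)] = -74(y − 10) / (18(y + 8)).
So |(-8y + 10)/(y + 8) + 35/9| = 74|y − 10| / (18·|y + 8|).
Restrict δ ≤ 9. Then |y − 10| < 9 gives |y + 8| = |(y − 10) + 18| ≥ 18 − 9 = 9.
Hence |(-8y + 10)/(y + 8) + 35/9| < 74|y − 10|/(18·9) = (37/81)|y − 10|, which is < ε once |y − 10| < (81/37)ε.
Take δ = min(9, (81/37)ε). Then 0 < |y − 10| < δ forces both bounds, so |(-8y + 10)/(y + 8) + 35/9| < ε.

δ = min(9, (81/37)ε)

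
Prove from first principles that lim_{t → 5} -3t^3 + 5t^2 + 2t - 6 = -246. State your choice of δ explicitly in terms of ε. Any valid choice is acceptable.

Fix ε > 0. We want δ > 0 such that 0 < |t − 5| < δ implies |(-3t^3 + 5t^2 + 2t - 6) + 246| < ε.
(-3t^3 + 5t^2 + 2t - 6) + 246 = -3t^3 + 5t^2 + 2t + 240 = (t − 5)(-3t^2 - 10t - 48).
So |(-3t^3 + 5t^2 + 2t - 6) + 246| = |t − 5|·|-3t^2 - 10t - 48|.
Require δ ≤ 1. Then |t − 5| < 1 gives |t| < 6, and by the triangle inequality |-3t^2 - 10t - 48| ≤ 3·6^2 + 10·6 + 48 = 216.
Hence |(-3t^3 + 5t^2 + 2t - 6) + 246| ≤ 216|t − 5| < ε provided |t − 5| < ε/216.
Choosing δ = min(1, ε/216) ensures both conditions, hence |(-3t^3 + 5t^2 + 2t - 6) + 246| < ε.

δ = min(1, ε/216)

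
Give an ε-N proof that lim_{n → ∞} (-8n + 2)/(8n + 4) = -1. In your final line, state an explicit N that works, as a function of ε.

N = (3/4)/ε

Let ε > 0. For n ≥ 1, |(-8n + 2)/(8n + 4) + 1| = |48|/(8(8n + 4)) = 48/(8(8n + 4)).
Since 8n + 4 ≥ 8n for n ≥ 1, this is ≤ 48/(8·8n) = (3/4)/n.
So |(-8n + 2)/(8n + 4) + 1| < ε whenever n > (3/4)/ε.
Take N = (3/4)/ε. If n > N then |(-8n + 2)/(8n + 4) + 1| ≤ (3/4)/n < ε.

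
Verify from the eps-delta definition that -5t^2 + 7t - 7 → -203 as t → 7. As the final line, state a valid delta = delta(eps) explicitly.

delta = min(1, eps/68)

Let eps > 0. We want delta > 0 such that 0 < |t − 7| < delta implies |(-5t^2 + 7t - 7) + 203| < eps.
(-5t^2 + 7t - 7) + 203 = -5t^2 + 7t + 196 = (t − 7)(-5t - 28).
So |(-5t^2 + 7t - 7) + 203| = |t − 7|·|-5t - 28|.
Assume first that |t − 7| < 1, so |t| < 8. Then |-5t - 28| ≤ 5·8 + 28 = 68.
Hence |(-5t^2 + 7t - 7) + 203| ≤ 68|t − 7| < eps provided |t − 7| < eps/68.
Take delta = min(1, eps/68). Then 0 < |t − 7| < delta gives both |t − 7| < 1 and |t − 7| < eps/68, so |(-5t^2 + 7t - 7) + 203| < eps.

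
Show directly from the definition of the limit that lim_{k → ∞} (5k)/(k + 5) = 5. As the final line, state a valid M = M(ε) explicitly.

Fix ε > 0. For k ≥ 1, |(5k)/(k + 5) − 5| = |-25|/((k + 5)) = 25/((k + 5)).
Since k + 5 ≥ k for k ≥ 1, this is ≤ 25/(k) = 25/k.
So |(5k)/(k + 5) − 5| < ε whenever k > 25/ε.
Take M = 25/ε. If k > M then |(5k)/(k + 5) − 5| ≤ 25/k < ε.

M = 25/ε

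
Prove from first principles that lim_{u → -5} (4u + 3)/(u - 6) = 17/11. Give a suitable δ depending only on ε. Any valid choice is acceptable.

Let ε > 0 be given. We want δ > 0 with 0 < |u + 5| < δ ⇒ |(4u + 3)/(u - 6) − (17/11)| < ε.
Combining over a common denominator, (4u + 3)/(u - 6) − (17/11) = [(4u + 3)·(-11) − (-17)·(u - 6)] / [(-11)·(u - 6)] = -27(u + 5) / ((-11)(u - 6)).
So |(4u + 3)/(u - 6) − (17/11)| = 27|u + 5| / (11·|u − 6|).
Restrict δ ≤ 11/2. Then |u + 5| < 11/2 gives |u − 6| = |(u + 5) + (-11)| ≥ 11 − 11/2 = 11/2.
Hence |(4u + 3)/(u - 6) − (17/11)| < 27|u + 5|/(11·(11/2)) = (54/121)|u + 5|, which is < ε once |u + 5| < (121/54)ε.
Take δ = min(11/2, (121/54)ε). Then 0 < |u + 5| < δ forces both bounds, so |(4u + 3)/(u - 6) − (17/11)| < ε.

δ = min(11/2, (121/54)ε)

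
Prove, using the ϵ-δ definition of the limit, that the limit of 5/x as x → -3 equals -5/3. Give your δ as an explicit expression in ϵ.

δ = min(3/2, (9/10)ϵ)

Let ϵ > 0. We seek δ > 0 such that 0 < |x + 3| < δ implies |5/x + 5/3| < ϵ.
|5/x + 5/3| = 5·|-3 − x|/(3·|x|) = 5|x + 3|/(3|x|).
Require δ ≤ 3/2 so that |x| > 3 − 3/2 = 3/2, hence 3|x| > 9/2.
Then |5/x + 5/3| < 5|x + 3|/(9/2), which is < ϵ when |x + 3| < (9/10)ϵ.
Take δ = min(3/2, (9/10)ϵ). Then 0 < |x + 3| < δ gives both |x + 3| < 3/2 and |x + 3| < (9/10)ϵ, so |5/x + 5/3| < ϵ.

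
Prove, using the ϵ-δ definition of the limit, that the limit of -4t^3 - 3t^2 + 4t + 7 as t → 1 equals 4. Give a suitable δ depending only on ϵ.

δ = min(1, ϵ/33)

Let ϵ > 0. We want δ > 0 such that 0 < |t − 1| < δ implies |(-4t^3 - 3t^2 + 4t + 7) − 4| < ϵ.
(-4t^3 - 3t^2 + 4t + 7) − 4 = -4t^3 - 3t^2 + 4t + 3 = (t − 1)(-4t^2 - 7t - 3).
So |(-4t^3 - 3t^2 + 4t + 7) − 4| = |t − 1|·|-4t^2 - 7t - 3|.
Require δ ≤ 1. Then |t − 1| < 1 gives |t| < 2, and by the triangle inequality |-4t^2 - 7t - 3| ≤ 4·2^2 + 7·2 + 3 = 33.
Hence |(-4t^3 - 3t^2 + 4t + 7) − 4| ≤ 33|t − 1| < ϵ provided |t − 1| < ϵ/33.
Choosing δ = min(1, ϵ/33) ensures both conditions, hence |(-4t^3 - 3t^2 + 4t + 7) − 4| < ϵ.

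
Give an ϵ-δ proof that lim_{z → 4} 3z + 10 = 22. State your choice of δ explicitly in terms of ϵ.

Suppose ϵ > 0. We need δ > 0 so that 0 < |z − 4| < δ implies |(3z + 10) − 22| < ϵ.
|(3z + 10) − 22| = |3z - 12| = 3|z − 4|.
So 3|z − 4| < ϵ exactly when |z − 4| < ϵ/3.
Take δ = ϵ/3. If 0 < |z − 4| < δ then |(3z + 10) − 22| = 3|z − 4| < 3·(ϵ/3) = ϵ.

δ = ϵ/3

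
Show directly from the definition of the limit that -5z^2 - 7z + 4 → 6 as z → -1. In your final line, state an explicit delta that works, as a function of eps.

Let eps > 0. We want delta > 0 such that 0 < |z + 1| < delta implies |(-5z^2 - 7z + 4) − 6| < eps.
(-5z^2 - 7z + 4) − 6 = -5z^2 - 7z - 2 = (z + 1)(-5z - 2).
So |(-5z^2 - 7z + 4) − 6| = |z + 1|·|-5z - 2|.
Assume first that |z + 1| < 2, so |z| < 3. Then |-5z - 2| ≤ 5·3 + 2 = 17.
Hence |(-5z^2 - 7z + 4) − 6| ≤ 17|z + 1| < eps provided |z + 1| < eps/17.
Take delta = min(2, eps/17). Then 0 < |z + 1| < delta gives both |z + 1| < 2 and |z + 1| < eps/17, so |(-5z^2 - 7z + 4) − 6| < eps.

delta = min(2, eps/17)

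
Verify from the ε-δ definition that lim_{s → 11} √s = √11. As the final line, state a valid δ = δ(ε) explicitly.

δ = min(11, √11·ε)

Let ε > 0. We want δ > 0 such that 0 < |s − 11| < δ implies |√s − √11| < ε.
Multiplying by the conjugate, |√s − √11| = |s − 11|/(√s + √11).
Restrict δ ≤ 11 so that |s − 11| < 11 forces s > 0, and then √s + √11 > √11.
Hence |√s − √11| < |s − 11|/√11, which is < ε once |s − 11| < √11·ε.
Take δ = min(11, √11·ε). If 0 < |s − 11| < δ then s > 0 and |√s − √11| < |s − 11|/√11 < ε.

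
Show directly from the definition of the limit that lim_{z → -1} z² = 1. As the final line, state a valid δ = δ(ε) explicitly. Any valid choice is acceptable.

Let ε > 0 be given. We seek δ > 0 with 0 < |z + 1| < δ ⇒ |z² − 1| < ε.
Factor: z² − 1 = (z + 1)(z - 1), so |z² − 1| = |z + 1|·|z - 1|.
Impose δ ≤ 1 so that |z| < 2; then |z - 1| ≤ 3.
Hence |z² − 1| ≤ 3|z + 1|, which is < ε once |z + 1| < ε/3.
Take δ = min(1, ε/3). If 0 < |z + 1| < δ then both bounds hold and |z² − 1| ≤ 3|z + 1| < 3·(ε/3) = ε.

δ = min(1, ε/3)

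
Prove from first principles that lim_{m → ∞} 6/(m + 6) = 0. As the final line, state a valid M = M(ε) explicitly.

Suppose ε > 0. For m ≥ 1, |6/(m + 6) − 0| = 6/(m + 6) ≤ 6/m.
We need 6/m < ε, i.e. m > 6/ε.
Take M = 6/ε. If m > M then |6/(m + 6)| ≤ 6/m < ε.

M = 6/ε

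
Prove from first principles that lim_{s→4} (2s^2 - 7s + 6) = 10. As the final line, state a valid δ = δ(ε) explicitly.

δ = min(2, ε/13)

Let ε > 0 be given. We want δ > 0 such that 0 < |s − 4| < δ implies |(2s^2 - 7s + 6) − 10| < ε.
(2s^2 - 7s + 6) − 10 = 2s^2 - 7s - 4 = (s − 4)(2s + 1).
So |(2s^2 - 7s + 6) − 10| = |s − 4|·|2s + 1|.
Assume first that |s − 4| < 2, so |s| < 6. Then |2s + 1| ≤ 2·6 + 1 = 13.
Hence |(2s^2 - 7s + 6) − 10| ≤ 13|s − 4| < ε provided |s − 4| < ε/13.
Take δ = min(2, ε/13). Then 0 < |s − 4| < δ gives both |s − 4| < 2 and |s − 4| < ε/13, so |(2s^2 - 7s + 6) − 10| < ε.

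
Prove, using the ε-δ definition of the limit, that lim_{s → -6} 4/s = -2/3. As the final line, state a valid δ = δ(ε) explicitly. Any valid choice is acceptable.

δ = min(3, (9/2)ε)

Let ε > 0 be given. We seek δ > 0 such that 0 < |s + 6| < δ implies |4/s + 2/3| < ε.
|4/s + 2/3| = 4·|-6 − s|/(6·|s|) = 4|s + 6|/(6|s|).
Restrict δ ≤ 3. Then |s + 6| < 3 gives |s| > 3, so 6|s| > 18.
Then |4/s + 2/3| < 4|s + 6|/18, which is < ε when |s + 6| < (9/2)ε.
Take δ = min(3, (9/2)ε). Then 0 < |s + 6| < δ gives both |s + 6| < 3 and |s + 6| < (9/2)ε, so |4/s + 2/3| < ε.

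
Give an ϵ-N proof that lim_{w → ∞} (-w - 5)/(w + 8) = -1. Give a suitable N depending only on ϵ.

Fix ϵ > 0. We seek N > 0 such that w > N implies |(-w - 5)/(w + 8) + 1| < ϵ.
(-w - 5)/(w + 8) + 1 = ((-w - 5) − (-1)(w + 8)) / ((w + 8)) = 3/((w + 8)).
For w > 0 we have w + 8 > w, so |(-w - 5)/(w + 8) + 1| = 3/((w + 8)) < 3/(w) = 3/w.
Thus |(-w - 5)/(w + 8) + 1| < ϵ whenever w > 3/ϵ.
Take N = 3/ϵ. If w > N then |(-w - 5)/(w + 8) + 1| < 3/w < ϵ.

N = 3/ϵ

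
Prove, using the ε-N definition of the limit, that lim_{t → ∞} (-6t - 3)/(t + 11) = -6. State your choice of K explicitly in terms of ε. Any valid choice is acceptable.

Let ε > 0 be given. We seek K > 0 such that t > K implies |(-6t - 3)/(t + 11) + 6| < ε.
(-6t - 3)/(t + 11) + 6 = ((-6t - 3) − (-6)(t + 11)) / ((t + 11)) = 63/((t + 11)).
For t > 0 we have t + 11 > t, so |(-6t - 3)/(t + 11) + 6| = 63/((t + 11)) < 63/(t) = 63/t.
Thus |(-6t - 3)/(t + 11) + 6| < ε whenever t > 63/ε.
Take K = 63/ε. If t > K then |(-6t - 3)/(t + 11) + 6| < 63/t < ε.

K = 63/ε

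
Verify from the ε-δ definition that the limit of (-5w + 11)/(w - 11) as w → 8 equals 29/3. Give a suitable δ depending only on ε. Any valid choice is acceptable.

δ = min(3/2, (9/88)ε)

Fix ε > 0. We want δ > 0 with 0 < |w − 8| < δ ⇒ |(-5w + 11)/(w - 11) − (29/3)| < ε.
Combining over a common denominator, (-5w + 11)/(w - 11) − (29/3) = [(-5w + 11)·(-3) − (-29)·(w - 11)] / [(-3)·(w - 11)] = 44(w − 8) / ((-3)(w - 11)).
So |(-5w + 11)/(w - 11) − (29/3)| = 44|w − 8| / (3·|w − 11|).
Require δ ≤ 3/2, so |w − 11| ≥ |-3| − |w − 8| > 3 − 3/2 = 3/2.
Hence |(-5w + 11)/(w - 11) − (29/3)| < 44|w − 8|/(3·(3/2)) = (88/9)|w − 8|, which is < ε once |w − 8| < (9/88)ε.
Take δ = min(3/2, (9/88)ε). Then 0 < |w − 8| < δ forces both bounds, so |(-5w + 11)/(w - 11) − (29/3)| < ε.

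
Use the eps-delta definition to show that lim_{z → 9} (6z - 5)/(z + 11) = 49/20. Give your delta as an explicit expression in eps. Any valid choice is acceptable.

Let eps > 0. We want delta > 0 with 0 < |z − 9| < delta ⇒ |(6z - 5)/(z + 11) − (49/20)| < eps.
Combining over a common denominator, (6z - 5)/(z + 11) − (49/20) = [(6z - 5)·20 − 49·(z + 11)] / [20·(z + 11)] = 71(z − 9) / (20(z + 11)).
So |(6z - 5)/(z + 11) − (49/20)| = 71|z − 9| / (20·|z + 11|).
Restrict delta ≤ 10. Then |z − 9| < 10 gives |z + 11| = |(z − 9) + 20| ≥ 20 − 10 = 10.
Hence |(6z - 5)/(z + 11) − (49/20)| < 71|z − 9|/(20·10) = (71/200)|z − 9|, which is < eps once |z − 9| < (200/71)eps.
Take delta = min(10, (200/71)eps). Then 0 < |z − 9| < delta forces both bounds, so |(6z - 5)/(z + 11) − (49/20)| < eps.

delta = min(10, (200/71)eps)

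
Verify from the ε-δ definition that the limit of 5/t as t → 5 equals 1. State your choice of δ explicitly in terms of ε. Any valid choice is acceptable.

Let ε > 0 be given. We seek δ > 0 such that 0 < |t − 5| < δ implies |5/t − 1| < ε.
|5/t − 1| = 5·|5 − t|/(5·|t|) = 5|t − 5|/(5|t|).
Restrict δ ≤ 5/2. Then |t − 5| < 5/2 gives |t| > 5/2, so 5|t| > 25/2.
Then |5/t − 1| < 5|t − 5|/(25/2), which is < ε when |t − 5| < (5/2)ε.
Take δ = min(5/2, (5/2)ε). Then 0 < |t − 5| < δ gives both |t − 5| < 5/2 and |t − 5| < (5/2)ε, so |5/t − 1| < ε.

δ = min(5/2, (5/2)ε)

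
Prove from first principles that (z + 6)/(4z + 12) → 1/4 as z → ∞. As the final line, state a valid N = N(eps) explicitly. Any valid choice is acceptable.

Fix eps > 0. We seek N > 0 such that z > N implies |(z + 6)/(4z + 12) − (1/4)| < eps.
(z + 6)/(4z + 12) − (1/4) = (4(z + 6) − (4z + 12)) / (4(4z + 12)) = 12/(4(4z + 12)).
For z > 0 we have 4z + 12 > 4z, so |(z + 6)/(4z + 12) − (1/4)| = 12/(4(4z + 12)) < 12/(4·4z) = (3/4)/z.
Thus |(z + 6)/(4z + 12) − (1/4)| < eps whenever z > (3/4)/eps.
Take N = (3/4)/eps. If z > N then |(z + 6)/(4z + 12) − (1/4)| < (3/4)/z < eps.

N = (3/4)/eps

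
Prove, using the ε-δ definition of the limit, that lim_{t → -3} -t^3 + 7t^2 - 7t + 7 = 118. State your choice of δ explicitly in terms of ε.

δ = min(1, ε/93)

Suppose ε > 0. We want δ > 0 such that 0 < |t + 3| < δ implies |(-t^3 + 7t^2 - 7t + 7) − 118| < ε.
(-t^3 + 7t^2 - 7t + 7) − 118 = -t^3 + 7t^2 - 7t - 111 = (t + 3)(-t^2 + 10t - 37).
So |(-t^3 + 7t^2 - 7t + 7) − 118| = |t + 3|·|-t^2 + 10t - 37|.
Require δ ≤ 1. Then |t + 3| < 1 gives |t| < 4, and by the triangle inequality |-t^2 + 10t - 37| ≤ 4^2 + 10·4 + 37 = 93.
Hence |(-t^3 + 7t^2 - 7t + 7) − 118| ≤ 93|t + 3| < ε provided |t + 3| < ε/93.
Choosing δ = min(1, ε/93) ensures both conditions, hence |(-t^3 + 7t^2 - 7t + 7) − 118| < ε.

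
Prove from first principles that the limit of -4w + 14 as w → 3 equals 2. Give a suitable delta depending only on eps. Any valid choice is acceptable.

Fix eps > 0. We need delta > 0 so that 0 < |w − 3| < delta implies |(-4w + 14) − 2| < eps.
|(-4w + 14) − 2| = |-4w + 12| = 4|w − 3|.
So 4|w − 3| < eps exactly when |w − 3| < eps/4.
Choosing delta = eps/4 gives |(-4w + 14) − 2| = 4|w − 3| < eps whenever |w − 3| < delta.

delta = eps/4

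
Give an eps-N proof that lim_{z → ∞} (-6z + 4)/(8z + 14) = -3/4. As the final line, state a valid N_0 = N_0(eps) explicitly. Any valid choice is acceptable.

N_0 = (29/16)/eps

Suppose eps > 0. We seek N_0 > 0 such that z > N_0 implies |(-6z + 4)/(8z + 14) + 3/4| < eps.
(-6z + 4)/(8z + 14) + 3/4 = (8(-6z + 4) − (-6)(8z + 14)) / (8(8z + 14)) = 116/(8(8z + 14)).
For z > 0 we have 8z + 14 > 8z, so |(-6z + 4)/(8z + 14) + 3/4| = 116/(8(8z + 14)) < 116/(8·8z) = (29/16)/z.
Thus |(-6z + 4)/(8z + 14) + 3/4| < eps whenever z > (29/16)/eps.
Take N_0 = (29/16)/eps. If z > N_0 then |(-6z + 4)/(8z + 14) + 3/4| < (29/16)/z < eps.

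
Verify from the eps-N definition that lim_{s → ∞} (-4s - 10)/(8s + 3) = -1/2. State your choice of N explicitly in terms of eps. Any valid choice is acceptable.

N = (17/16)/eps

Fix eps > 0. We seek N > 0 such that s > N implies |(-4s - 10)/(8s + 3) + 1/2| < eps.
(-4s - 10)/(8s + 3) + 1/2 = (8(-4s - 10) − (-4)(8s + 3)) / (8(8s + 3)) = -68/(8(8s + 3)).
For s > 0 we have 8s + 3 > 8s, so |(-4s - 10)/(8s + 3) + 1/2| = 68/(8(8s + 3)) < 68/(8·8s) = (17/16)/s.
Thus |(-4s - 10)/(8s + 3) + 1/2| < eps whenever s > (17/16)/eps.
Take N = (17/16)/eps. If s > N then |(-4s - 10)/(8s + 3) + 1/2| < (17/16)/s < eps.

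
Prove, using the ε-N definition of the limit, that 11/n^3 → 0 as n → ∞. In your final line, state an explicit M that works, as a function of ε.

M = (11/ε)^{1/3}

Fix ε > 0. For n ≥ 1, |11/n^3 − 0| = 11/n^3.
11/n^3 < ε ⇔ n^3 > 11/ε ⇔ n > (11/ε)^{1/3}.
Take M = (11/ε)^{1/3}. Then n > M implies 11/n^3 < ε.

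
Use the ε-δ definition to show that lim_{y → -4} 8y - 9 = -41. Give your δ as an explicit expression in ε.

Fix ε > 0. We need δ > 0 so that 0 < |y + 4| < δ implies |(8y - 9) + 41| < ε.
Since (8y - 9) + 41 = 8(y + 4), we have |(8y - 9) + 41| = 8|y + 4|.
Thus it suffices that |y + 4| < ε/8.
Take δ = ε/8. If 0 < |y + 4| < δ then |(8y - 9) + 41| = 8|y + 4| < 8·(ε/8) = ε.

δ = ε/8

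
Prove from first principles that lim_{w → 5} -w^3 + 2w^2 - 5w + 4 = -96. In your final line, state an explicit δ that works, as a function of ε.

Suppose ε > 0. We want δ > 0 such that 0 < |w − 5| < δ implies |(-w^3 + 2w^2 - 5w + 4) + 96| < ε.
(-w^3 + 2w^2 - 5w + 4) + 96 = -w^3 + 2w^2 - 5w + 100 = (w − 5)(-w^2 - 3w - 20).
So |(-w^3 + 2w^2 - 5w + 4) + 96| = |w − 5|·|-w^2 - 3w - 20|.
Assume first that |w − 5| < 2, so |w| < 7. Then |-w^2 - 3w - 20| ≤ 7^2 + 3·7 + 20 = 90.
Hence |(-w^3 + 2w^2 - 5w + 4) + 96| ≤ 90|w − 5| < ε provided |w − 5| < ε/90.
Take δ = min(2, ε/90). Then 0 < |w − 5| < δ gives both |w − 5| < 2 and |w − 5| < ε/90, so |(-w^3 + 2w^2 - 5w + 4) + 96| < ε.

δ = min(2, ε/90)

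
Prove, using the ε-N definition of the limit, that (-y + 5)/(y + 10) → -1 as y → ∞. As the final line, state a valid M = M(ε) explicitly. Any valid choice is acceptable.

M = 15/ε

Fix ε > 0. We seek M > 0 such that y > M implies |(-y + 5)/(y + 10) + 1| < ε.
(-y + 5)/(y + 10) + 1 = ((-y + 5) − (-1)(y + 10)) / ((y + 10)) = 15/((y + 10)).
For y > 0 we have y + 10 > y, so |(-y + 5)/(y + 10) + 1| = 15/((y + 10)) < 15/(y) = 15/y.
Thus |(-y + 5)/(y + 10) + 1| < ε whenever y > 15/ε.
Take M = 15/ε. If y > M then |(-y + 5)/(y + 10) + 1| < 15/y < ε.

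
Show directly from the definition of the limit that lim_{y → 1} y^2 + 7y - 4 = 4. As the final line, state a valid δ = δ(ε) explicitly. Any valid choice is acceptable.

δ = min(1, ε/10)

Let ε > 0. We want δ > 0 such that 0 < |y − 1| < δ implies |(y^2 + 7y - 4) − 4| < ε.
(y^2 + 7y - 4) − 4 = y^2 + 7y - 8 = (y − 1)(y + 8).
So |(y^2 + 7y - 4) − 4| = |y − 1|·|y + 8|.
Assume first that |y − 1| < 1, so |y| < 2. Then |y + 8| ≤ 2 + 8 = 10.
Hence |(y^2 + 7y - 4) − 4| ≤ 10|y − 1| < ε provided |y − 1| < ε/10.
Choosing δ = min(1, ε/10) ensures both conditions, hence |(y^2 + 7y - 4) − 4| < ε.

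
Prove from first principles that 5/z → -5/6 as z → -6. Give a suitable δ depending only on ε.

Suppose ε > 0. We seek δ > 0 such that 0 < |z + 6| < δ implies |5/z + 5/6| < ε.
|5/z + 5/6| = 5·|-6 − z|/(6·|z|) = 5|z + 6|/(6|z|).
Require δ ≤ 3 so that |z| > 6 − 3 = 3, hence 6|z| > 18.
Then |5/z + 5/6| < 5|z + 6|/18, which is < ε when |z + 6| < (18/5)ε.
Take δ = min(3, (18/5)ε). Then 0 < |z + 6| < δ gives both |z + 6| < 3 and |z + 6| < (18/5)ε, so |5/z + 5/6| < ε.

δ = min(3, (18/5)ε)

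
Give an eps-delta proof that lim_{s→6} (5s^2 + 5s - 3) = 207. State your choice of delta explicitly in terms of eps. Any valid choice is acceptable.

delta = min(1, eps/70)

Fix eps > 0. We want delta > 0 such that 0 < |s − 6| < delta implies |(5s^2 + 5s - 3) − 207| < eps.
(5s^2 + 5s - 3) − 207 = 5s^2 + 5s - 210 = (s − 6)(5s + 35).
So |(5s^2 + 5s - 3) − 207| = |s − 6|·|5s + 35|.
Assume first that |s − 6| < 1, so |s| < 7. Then |5s + 35| ≤ 5·7 + 35 = 70.
Hence |(5s^2 + 5s - 3) − 207| ≤ 70|s − 6| < eps provided |s − 6| < eps/70.
Choosing delta = min(1, eps/70) ensures both conditions, hence |(5s^2 + 5s - 3) − 207| < eps.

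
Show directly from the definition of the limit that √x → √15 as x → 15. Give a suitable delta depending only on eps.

delta = min(15, √15·eps)

Let eps > 0. We want delta > 0 such that 0 < |x − 15| < delta implies |√x − √15| < eps.
Rationalise: √x − √15 = (x − 15)/(√x + √15), so |√x − √15| = |x − 15|/(√x + √15).
Restrict delta ≤ 15 so that |x − 15| < 15 forces x > 0, and then √x + √15 > √15.
Hence |√x − √15| < |x − 15|/√15, which is < eps once |x − 15| < √15·eps.
Take delta = min(15, √15·eps). If 0 < |x − 15| < delta then x > 0 and |√x − √15| < |x − 15|/√15 < eps.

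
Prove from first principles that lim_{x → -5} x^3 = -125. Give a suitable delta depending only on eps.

Fix eps > 0. We seek delta > 0 with 0 < |x + 5| < delta ⇒ |x^3 + 125| < eps.
Factor: x^3 + 125 = (x + 5)(x^2 - 5x + 25), so |x^3 + 125| = |x + 5|·|x^2 - 5x + 25|.
Restrict delta ≤ 1. Then |x + 5| < 1 gives |x| < 6, so by the triangle inequality |x^2 - 5x + 25| ≤ 6^2 + 5·6 + 25 = 91.
Hence |x^3 + 125| ≤ 91|x + 5|, which is < eps once |x + 5| < eps/91.
Take delta = min(1, eps/91). If 0 < |x + 5| < delta then both bounds hold and |x^3 + 125| ≤ 91|x + 5| < 91·(eps/91) = eps.

delta = min(1, eps/91)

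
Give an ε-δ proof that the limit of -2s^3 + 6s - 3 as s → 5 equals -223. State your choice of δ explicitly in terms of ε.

Let ε > 0. We want δ > 0 such that 0 < |s − 5| < δ implies |(-2s^3 + 6s - 3) + 223| < ε.
(-2s^3 + 6s - 3) + 223 = -2s^3 + 6s + 220 = (s − 5)(-2s^2 - 10s - 44).
So |(-2s^3 + 6s - 3) + 223| = |s − 5|·|-2s^2 - 10s - 44|.
Require δ ≤ 2. Then |s − 5| < 2 gives |s| < 7, and by the triangle inequality |-2s^2 - 10s - 44| ≤ 2·7^2 + 10·7 + 44 = 212.
Hence |(-2s^3 + 6s - 3) + 223| ≤ 212|s − 5| < ε provided |s − 5| < ε/212.
Choosing δ = min(2, ε/212) ensures both conditions, hence |(-2s^3 + 6s - 3) + 223| < ε.

δ = min(2, ε/212)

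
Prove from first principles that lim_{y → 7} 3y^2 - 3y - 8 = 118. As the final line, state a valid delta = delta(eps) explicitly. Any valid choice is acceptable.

Suppose eps > 0. We want delta > 0 such that 0 < |y − 7| < delta implies |(3y^2 - 3y - 8) − 118| < eps.
(3y^2 - 3y - 8) − 118 = 3y^2 - 3y - 126 = (y − 7)(3y + 18).
So |(3y^2 - 3y - 8) − 118| = |y − 7|·|3y + 18|.
Require delta ≤ 1. Then |y − 7| < 1 gives |y| < 8, and by the triangle inequality |3y + 18| ≤ 3·8 + 18 = 42.
Hence |(3y^2 - 3y - 8) − 118| ≤ 42|y − 7| < eps provided |y − 7| < eps/42.
Choosing delta = min(1, eps/42) ensures both conditions, hence |(3y^2 - 3y - 8) − 118| < eps.

delta = min(1, eps/42)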